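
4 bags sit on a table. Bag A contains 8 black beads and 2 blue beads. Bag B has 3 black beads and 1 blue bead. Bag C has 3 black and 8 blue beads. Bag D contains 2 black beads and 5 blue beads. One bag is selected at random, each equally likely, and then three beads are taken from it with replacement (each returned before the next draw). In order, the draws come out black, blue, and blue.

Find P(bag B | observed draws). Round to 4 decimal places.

For each hypothesis, P(data | H) works out to: P(data | bag A) = (8/10)(2/10)(2/10) = 0.032; P(data | bag B) = (3/4)(1/4)(1/4) = 0.046875; P(data | bag C) = (3/11)(8/11)(8/11) = 0.14425; P(data | bag D) = (2/7)(5/7)(5/7) = 0.14577.
Multiplying each by its prior: 1/4 · 0.032 = 0.008, 1/4 · 0.046875 = 0.011719, 1/4 · 0.14425 = 0.036063, 1/4 · 0.14577 = 0.036443; with total 0.092225.
By Bayes' rule, P(bag B | data) = (0.011719) / (0.092225) = 0.12707.

0.1271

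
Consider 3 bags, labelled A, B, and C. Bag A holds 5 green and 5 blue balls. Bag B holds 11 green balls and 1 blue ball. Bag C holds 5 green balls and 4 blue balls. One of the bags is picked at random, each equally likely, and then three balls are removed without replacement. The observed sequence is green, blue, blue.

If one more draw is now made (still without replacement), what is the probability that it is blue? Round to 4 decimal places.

0.3846

The likelihood of the observed sequence under each hypothesis: P(data | bag A) = (5/10)(5/9)(4/8) = 5/36; P(data | bag B) = (11/12)(1/11)(0/10) = 0; P(data | bag C) = (5/9)(4/8)(3/7) = 5/42.
Weighting by the prior gives 1/3 · 5/36 = 5/108, 1/3 · 0 = 0, 1/3 · 5/42 = 5/126; summing to 65/756.
Dividing through by the total gives posterior P(bag A | data) = 7/13, P(bag B | data) = 0, P(bag C | data) = 6/13.
So P(blue next | data) = Σ P(blue next | H) P(H | data) = (3/7)(7/13) + (1/3)(6/13) = 5/13.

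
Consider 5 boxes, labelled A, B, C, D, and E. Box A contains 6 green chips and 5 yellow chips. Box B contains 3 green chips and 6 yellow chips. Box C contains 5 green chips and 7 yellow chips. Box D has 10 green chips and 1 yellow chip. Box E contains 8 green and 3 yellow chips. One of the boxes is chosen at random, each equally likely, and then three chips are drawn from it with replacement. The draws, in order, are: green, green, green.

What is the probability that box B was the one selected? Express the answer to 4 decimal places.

Under each hypothesis, the probability of the observed sequence is: P(data | box A) = (6/11)(6/11)(6/11) = 0.16228; P(data | box B) = (3/9)(3/9)(3/9) = 0.037037; P(data | box C) = (5/12)(5/12)(5/12) = 0.072338; P(data | box D) = (10/11)(10/11)(10/11) = 0.75131; P(data | box E) = (8/11)(8/11)(8/11) = 0.38467.
Weighting by the prior gives 1/5 · 0.16228 = 0.032457, 1/5 · 0.037037 = 0.0074074, 1/5 · 0.072338 = 0.014468, 1/5 · 0.75131 = 0.15026, 1/5 · 0.38467 = 0.076935; summing to 0.28153.
By Bayes' rule, P(box B | data) = (0.0074074) / (0.28153) = 0.026311.

0.0263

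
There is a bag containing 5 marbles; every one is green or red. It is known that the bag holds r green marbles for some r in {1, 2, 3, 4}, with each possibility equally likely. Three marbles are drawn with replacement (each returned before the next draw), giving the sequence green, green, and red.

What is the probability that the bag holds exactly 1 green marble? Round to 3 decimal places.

Compute the likelihood of the observed sequence for each case: P(data | r = 1) = (1/5)(1/5)(4/5) = 4/125; P(data | r = 2) = (2/5)(2/5)(3/5) = 12/125; P(data | r = 3) = (3/5)(3/5)(2/5) = 18/125; P(data | r = 4) = (4/5)(4/5)(1/5) = 16/125.
Multiplying each by its prior: 1/4 · 4/125 = 1/125, 1/4 · 12/125 = 3/125, 1/4 · 18/125 = 9/250, 1/4 · 16/125 = 4/125; these sum to 1/10.
Therefore the posterior P(r = 1 | data) = (1/125) / (1/10) = 2/25.

0.080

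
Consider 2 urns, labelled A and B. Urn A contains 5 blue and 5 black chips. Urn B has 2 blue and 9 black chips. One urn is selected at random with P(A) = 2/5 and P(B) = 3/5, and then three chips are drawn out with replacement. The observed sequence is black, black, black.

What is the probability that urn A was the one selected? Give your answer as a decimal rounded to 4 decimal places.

The likelihood of the observed sequence under each hypothesis: P(data | urn A) = (5/10)(5/10)(5/10) = 0.125; P(data | urn B) = (9/11)(9/11)(9/11) = 0.54771.
Weighting by the prior gives 2/5 · 0.125 = 0.05, 3/5 · 0.54771 = 0.32863; summing to 0.37863.
So P(urn A | data) = (0.05) / (0.37863) = 0.13206.

0.1321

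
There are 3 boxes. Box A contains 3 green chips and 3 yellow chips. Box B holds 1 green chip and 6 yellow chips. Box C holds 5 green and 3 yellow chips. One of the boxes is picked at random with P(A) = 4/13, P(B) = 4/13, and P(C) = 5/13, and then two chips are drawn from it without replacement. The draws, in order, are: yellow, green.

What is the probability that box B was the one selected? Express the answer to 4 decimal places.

0.1837

For each hypothesis, P(data | H) works out to: P(data | box A) = (3/6)(3/5) = 3/10; P(data | box B) = (6/7)(1/6) = 1/7; P(data | box C) = (3/8)(5/7) = 15/56.
Weighting by the prior gives 4/13 · 3/10 = 6/65, 4/13 · 1/7 = 4/91, 5/13 · 15/56 = 75/728; summing to 67/280.
By Bayes' rule, P(box B | data) = (4/91) / (67/280) = 160/871.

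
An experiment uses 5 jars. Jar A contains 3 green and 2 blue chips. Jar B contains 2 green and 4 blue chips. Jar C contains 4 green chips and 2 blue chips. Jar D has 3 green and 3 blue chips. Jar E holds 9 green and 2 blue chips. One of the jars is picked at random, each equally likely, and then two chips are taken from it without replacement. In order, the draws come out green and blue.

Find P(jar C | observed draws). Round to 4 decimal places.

Under each hypothesis, the probability of the observed sequence is: P(data | jar A) = (3/5)(2/4) = 3/10; P(data | jar B) = (2/6)(4/5) = 4/15; P(data | jar C) = (4/6)(2/5) = 4/15; P(data | jar D) = (3/6)(3/5) = 3/10; P(data | jar E) = (9/11)(2/10) = 9/55.
The prior-weighted likelihoods are 1/5 · 3/10 = 3/50, 1/5 · 4/15 = 4/75, 1/5 · 4/15 = 4/75, 1/5 · 3/10 = 3/50, 1/5 · 9/55 = 9/275; these sum to 214/825.
Therefore the posterior P(jar C | data) = (4/75) / (214/825) = 22/107.

0.2056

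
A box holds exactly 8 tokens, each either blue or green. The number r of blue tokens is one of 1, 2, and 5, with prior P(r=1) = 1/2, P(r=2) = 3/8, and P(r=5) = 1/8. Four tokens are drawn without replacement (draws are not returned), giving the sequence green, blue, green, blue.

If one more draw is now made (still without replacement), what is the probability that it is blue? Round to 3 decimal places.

The likelihood of the observed sequence under each hypothesis: P(data | r = 1) = (7/8)(1/7)(6/6)(0/5) = 0; P(data | r = 2) = (6/8)(2/7)(5/6)(1/5) = 1/28; P(data | r = 5) = (3/8)(5/7)(2/6)(4/5) = 1/14.
The prior-weighted likelihoods are 1/2 · 0 = 0, 3/8 · 1/28 = 3/224, 1/8 · 1/14 = 1/112; summing to 5/224.
Normalising, the posterior is P(r = 1 | data) = 0, P(r = 2 | data) = 3/5, P(r = 5 | data) = 2/5.
Averaging over the posterior, P(blue next | data) = (0)(3/5) + (3/4)(2/5) = 3/10.

0.300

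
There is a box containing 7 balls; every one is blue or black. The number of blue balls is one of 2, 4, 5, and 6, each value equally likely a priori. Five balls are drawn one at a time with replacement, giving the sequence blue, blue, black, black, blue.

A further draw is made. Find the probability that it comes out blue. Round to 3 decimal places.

0.622

For each hypothesis, P(data | H) works out to: P(data | r = 2) = (2/7)(2/7)(5/7)(5/7)(2/7) = 0.0119; P(data | r = 4) = (4/7)(4/7)(3/7)(3/7)(4/7) = 0.034271; P(data | r = 5) = (5/7)(5/7)(2/7)(2/7)(5/7) = 0.02975; P(data | r = 6) = (6/7)(6/7)(1/7)(1/7)(6/7) = 0.012852.
The prior-weighted likelihoods are 1/4 · 0.0119 = 0.002975, 1/4 · 0.034271 = 0.0085679, 1/4 · 0.02975 = 0.0074374, 1/4 · 0.012852 = 0.0032129; these sum to 0.022193.
Dividing through by the total gives posterior P(r = 2 | data) = 0.13405, P(r = 4 | data) = 0.38606, P(r = 5 | data) = 0.33512, P(r = 6 | data) = 0.14477.
Averaging over the posterior, P(blue next | data) = (2/7)(0.13405) + (4/7)(0.38606) + (5/7)(0.33512) + (6/7)(0.14477) = 0.62237.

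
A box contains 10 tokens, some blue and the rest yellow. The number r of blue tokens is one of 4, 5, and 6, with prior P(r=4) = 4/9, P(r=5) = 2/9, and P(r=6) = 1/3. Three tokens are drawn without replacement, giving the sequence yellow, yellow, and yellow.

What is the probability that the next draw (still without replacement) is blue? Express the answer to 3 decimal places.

0.628

Under each hypothesis, the probability of the observed sequence is: P(data | r = 4) = (6/10)(5/9)(4/8) = 1/6; P(data | r = 5) = (5/10)(4/9)(3/8) = 1/12; P(data | r = 6) = (4/10)(3/9)(2/8) = 1/30.
Weighting by the prior gives 4/9 · 1/6 = 2/27, 2/9 · 1/12 = 1/54, 1/3 · 1/30 = 1/90; with total 14/135.
Dividing through by the total gives posterior P(r = 4 | data) = 5/7, P(r = 5 | data) = 5/28, P(r = 6 | data) = 3/28.
So P(blue next | data) = Σ P(blue next | H) P(H | data) = (4/7)(5/7) + (5/7)(5/28) + (6/7)(3/28) = 123/196.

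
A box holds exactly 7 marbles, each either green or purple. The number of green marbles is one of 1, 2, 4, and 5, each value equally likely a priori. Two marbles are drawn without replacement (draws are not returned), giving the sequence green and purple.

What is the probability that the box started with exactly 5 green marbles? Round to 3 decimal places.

For each hypothesis, P(data | H) works out to: P(data | r = 1) = (1/7)(6/6) = 1/7; P(data | r = 2) = (2/7)(5/6) = 5/21; P(data | r = 4) = (4/7)(3/6) = 2/7; P(data | r = 5) = (5/7)(2/6) = 5/21.
Weighting by the prior gives 1/4 · 1/7 = 1/28, 1/4 · 5/21 = 5/84, 1/4 · 2/7 = 1/14, 1/4 · 5/21 = 5/84; these sum to 19/84.
Hence P(r = 5 | data) = (5/84) / (19/84) = 5/19.

0.263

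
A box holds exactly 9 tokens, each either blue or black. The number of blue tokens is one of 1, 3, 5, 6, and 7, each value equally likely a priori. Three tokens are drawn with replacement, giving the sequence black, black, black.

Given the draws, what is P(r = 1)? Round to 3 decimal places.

0.619

Compute the likelihood of the observed sequence for each case: P(data | r = 1) = (8/9)(8/9)(8/9) = 0.70233; P(data | r = 3) = (6/9)(6/9)(6/9) = 0.2963; P(data | r = 5) = (4/9)(4/9)(4/9) = 0.087791; P(data | r = 6) = (3/9)(3/9)(3/9) = 0.037037; P(data | r = 7) = (2/9)(2/9)(2/9) = 0.010974.
Multiplying each by its prior: 1/5 · 0.70233 = 0.14047, 1/5 · 0.2963 = 0.059259, 1/5 · 0.087791 = 0.017558, 1/5 · 0.037037 = 0.0074074, 1/5 · 0.010974 = 0.0021948; with total 0.22689.
Therefore the posterior P(r = 1 | data) = (0.14047) / (0.22689) = 0.61911.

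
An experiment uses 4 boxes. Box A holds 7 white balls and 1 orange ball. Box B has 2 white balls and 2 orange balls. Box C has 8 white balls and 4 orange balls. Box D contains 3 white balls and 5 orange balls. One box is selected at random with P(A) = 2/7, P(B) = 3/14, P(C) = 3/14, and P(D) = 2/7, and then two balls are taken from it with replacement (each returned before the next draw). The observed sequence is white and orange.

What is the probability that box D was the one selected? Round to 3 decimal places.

0.336

The likelihood of the observed sequence under each hypothesis: P(data | box A) = (7/8)(1/8) = 7/64; P(data | box B) = (2/4)(2/4) = 1/4; P(data | box C) = (8/12)(4/12) = 2/9; P(data | box D) = (3/8)(5/8) = 15/64.
Weighting by the prior gives 2/7 · 7/64 = 1/32, 3/14 · 1/4 = 3/56, 3/14 · 2/9 = 1/21, 2/7 · 15/64 = 15/224; these sum to 67/336.
Therefore the posterior P(box D | data) = (15/224) / (67/336) = 45/134.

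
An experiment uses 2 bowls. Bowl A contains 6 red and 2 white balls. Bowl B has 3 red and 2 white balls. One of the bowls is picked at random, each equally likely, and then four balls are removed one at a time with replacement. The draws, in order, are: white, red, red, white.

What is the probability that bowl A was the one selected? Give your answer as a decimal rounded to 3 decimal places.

0.379

The likelihood of the observed sequence under each hypothesis: P(data | bowl A) = (2/8)(6/8)(6/8)(2/8) = 0.035156; P(data | bowl B) = (2/5)(3/5)(3/5)(2/5) = 0.0576.
Weighting by the prior gives 1/2 · 0.035156 = 0.017578, 1/2 · 0.0576 = 0.0288; these sum to 0.046378.
By Bayes' rule, P(bowl A | data) = (0.017578) / (0.046378) = 0.37902.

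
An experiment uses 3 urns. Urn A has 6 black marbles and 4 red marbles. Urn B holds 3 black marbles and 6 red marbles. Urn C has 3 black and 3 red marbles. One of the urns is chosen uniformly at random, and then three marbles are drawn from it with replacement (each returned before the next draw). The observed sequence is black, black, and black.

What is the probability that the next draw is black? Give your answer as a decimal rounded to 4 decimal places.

Compute the likelihood of the observed sequence for each case: P(data | urn A) = (6/10)(6/10)(6/10) = 0.216; P(data | urn B) = (3/9)(3/9)(3/9) = 0.037037; P(data | urn C) = (3/6)(3/6)(3/6) = 0.125.
The prior-weighted likelihoods are 1/3 · 0.216 = 0.072, 1/3 · 0.037037 = 0.012346, 1/3 · 0.125 = 0.041667; these sum to 0.12601.
Dividing through by the total gives posterior P(urn A | data) = 0.57137, P(urn B | data) = 0.097972, P(urn C | data) = 0.33066.
Averaging over the posterior, P(black next | data) = (3/5)(0.57137) + (1/3)(0.097972) + (1/2)(0.33066) = 0.54081.

0.5408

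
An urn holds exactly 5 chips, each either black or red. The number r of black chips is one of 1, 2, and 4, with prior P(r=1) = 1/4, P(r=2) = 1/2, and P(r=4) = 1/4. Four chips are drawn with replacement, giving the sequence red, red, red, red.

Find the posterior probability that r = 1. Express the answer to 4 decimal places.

0.6110

Under each hypothesis, the probability of the observed sequence is: P(data | r = 1) = (4/5)(4/5)(4/5)(4/5) = 0.4096; P(data | r = 2) = (3/5)(3/5)(3/5)(3/5) = 0.1296; P(data | r = 4) = (1/5)(1/5)(1/5)(1/5) = 0.0016.
Weighting by the prior gives 1/4 · 0.4096 = 0.1024, 1/2 · 0.1296 = 0.0648, 1/4 · 0.0016 = 0.0004; with total 0.1676.
Therefore the posterior P(r = 1 | data) = (0.1024) / (0.1676) = 0.61098.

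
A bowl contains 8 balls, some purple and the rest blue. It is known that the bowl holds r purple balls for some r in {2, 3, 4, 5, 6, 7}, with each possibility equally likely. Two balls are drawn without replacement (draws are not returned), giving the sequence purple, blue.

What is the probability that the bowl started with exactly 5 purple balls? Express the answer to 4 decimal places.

Compute the likelihood of the observed sequence for each case: P(data | r = 2) = (2/8)(6/7) = 3/14; P(data | r = 3) = (3/8)(5/7) = 15/56; P(data | r = 4) = (4/8)(4/7) = 2/7; P(data | r = 5) = (5/8)(3/7) = 15/56; P(data | r = 6) = (6/8)(2/7) = 3/14; P(data | r = 7) = (7/8)(1/7) = 1/8.
Multiplying each by its prior: 1/6 · 3/14 = 1/28, 1/6 · 15/56 = 5/112, 1/6 · 2/7 = 1/21, 1/6 · 15/56 = 5/112, 1/6 · 3/14 = 1/28, 1/6 · 1/8 = 1/48; summing to 11/48.
Therefore the posterior P(r = 5 | data) = (5/112) / (11/48) = 15/77.

0.1948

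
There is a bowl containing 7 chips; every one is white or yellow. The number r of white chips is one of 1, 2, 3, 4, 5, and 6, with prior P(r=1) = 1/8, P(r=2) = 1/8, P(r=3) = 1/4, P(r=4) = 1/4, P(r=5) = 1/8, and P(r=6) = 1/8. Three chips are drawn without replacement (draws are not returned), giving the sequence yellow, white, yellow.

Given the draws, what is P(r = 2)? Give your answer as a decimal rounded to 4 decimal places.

0.2000

For each hypothesis, P(data | H) works out to: P(data | r = 1) = (6/7)(1/6)(5/5) = 1/7; P(data | r = 2) = (5/7)(2/6)(4/5) = 4/21; P(data | r = 3) = (4/7)(3/6)(3/5) = 6/35; P(data | r = 4) = (3/7)(4/6)(2/5) = 4/35; P(data | r = 5) = (2/7)(5/6)(1/5) = 1/21; P(data | r = 6) = (1/7)(6/6)(0/5) = 0.
The prior-weighted likelihoods are 1/8 · 1/7 = 1/56, 1/8 · 4/21 = 1/42, 1/4 · 6/35 = 3/70, 1/4 · 4/35 = 1/35, 1/8 · 1/21 = 1/168, 1/8 · 0 = 0; summing to 5/42.
Therefore the posterior P(r = 2 | data) = (1/42) / (5/42) = 1/5.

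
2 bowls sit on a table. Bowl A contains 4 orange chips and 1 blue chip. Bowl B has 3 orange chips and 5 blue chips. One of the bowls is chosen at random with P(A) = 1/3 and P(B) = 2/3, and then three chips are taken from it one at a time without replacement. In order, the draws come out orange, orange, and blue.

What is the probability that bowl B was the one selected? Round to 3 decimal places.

0.472

Compute the likelihood of the observed sequence for each case: P(data | bowl A) = (4/5)(3/4)(1/3) = 1/5; P(data | bowl B) = (3/8)(2/7)(5/6) = 5/56.
Weighting by the prior gives 1/3 · 1/5 = 1/15, 2/3 · 5/56 = 5/84; these sum to 53/420.
So P(bowl B | data) = (5/84) / (53/420) = 25/53.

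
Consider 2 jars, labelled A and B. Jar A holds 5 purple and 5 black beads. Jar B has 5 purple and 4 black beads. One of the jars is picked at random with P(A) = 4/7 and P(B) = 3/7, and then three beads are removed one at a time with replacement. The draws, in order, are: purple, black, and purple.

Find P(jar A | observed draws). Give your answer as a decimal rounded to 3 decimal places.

Compute the likelihood of the observed sequence for each case: P(data | jar A) = (5/10)(5/10)(5/10) = 0.125; P(data | jar B) = (5/9)(4/9)(5/9) = 0.13717.
Weighting by the prior gives 4/7 · 0.125 = 0.071429, 3/7 · 0.13717 = 0.058789; these sum to 0.13022.
Hence P(jar A | data) = (0.071429) / (0.13022) = 0.54853.

0.549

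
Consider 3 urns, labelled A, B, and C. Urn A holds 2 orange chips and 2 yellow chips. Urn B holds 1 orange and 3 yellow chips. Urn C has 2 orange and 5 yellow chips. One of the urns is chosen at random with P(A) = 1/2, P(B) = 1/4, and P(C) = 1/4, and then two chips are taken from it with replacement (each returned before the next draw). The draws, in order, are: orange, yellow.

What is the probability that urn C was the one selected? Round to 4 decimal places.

0.2289

For each hypothesis, P(data | H) works out to: P(data | urn A) = (2/4)(2/4) = 0.25; P(data | urn B) = (1/4)(3/4) = 0.1875; P(data | urn C) = (2/7)(5/7) = 0.20408.
Multiplying each by its prior: 1/2 · 0.25 = 0.125, 1/4 · 0.1875 = 0.046875, 1/4 · 0.20408 = 0.05102; these sum to 0.2229.
By Bayes' rule, P(urn C | data) = (0.05102) / (0.2229) = 0.2289.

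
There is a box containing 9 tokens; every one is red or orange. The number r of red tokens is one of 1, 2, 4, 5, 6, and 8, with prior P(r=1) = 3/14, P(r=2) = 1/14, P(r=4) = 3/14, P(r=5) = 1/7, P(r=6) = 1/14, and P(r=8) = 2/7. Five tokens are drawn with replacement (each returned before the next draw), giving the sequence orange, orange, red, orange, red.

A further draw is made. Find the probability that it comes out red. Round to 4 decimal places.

0.4346

Under each hypothesis, the probability of the observed sequence is: P(data | r = 1) = (8/9)(8/9)(1/9)(8/9)(1/9) = 0.0086708; P(data | r = 2) = (7/9)(7/9)(2/9)(7/9)(2/9) = 0.023235; P(data | r = 4) = (5/9)(5/9)(4/9)(5/9)(4/9) = 0.03387; P(data | r = 5) = (4/9)(4/9)(5/9)(4/9)(5/9) = 0.027096; P(data | r = 6) = (3/9)(3/9)(6/9)(3/9)(6/9) = 0.016461; P(data | r = 8) = (1/9)(1/9)(8/9)(1/9)(8/9) = 0.0010838.
Weighting by the prior gives 3/14 · 0.0086708 = 0.001858, 1/14 · 0.023235 = 0.0016596, 3/14 · 0.03387 = 0.0072579, 1/7 · 0.027096 = 0.0038709, 1/14 · 0.016461 = 0.0011758, 2/7 · 0.0010838 = 0.00030967; with total 0.016132.
Normalising, the posterior is P(r = 1 | data) = 0.11518, P(r = 2 | data) = 0.10288, P(r = 4 | data) = 0.44991, P(r = 5 | data) = 0.23995, P(r = 6 | data) = 0.072885, P(r = 8 | data) = 0.019196.
So P(red next | data) = Σ P(red next | H) P(H | data) = (1/9)(0.11518) + (2/9)(0.10288) + (4/9)(0.44991) + (5/9)(0.23995) + (2/3)(0.072885) + (8/9)(0.019196) = 0.43458.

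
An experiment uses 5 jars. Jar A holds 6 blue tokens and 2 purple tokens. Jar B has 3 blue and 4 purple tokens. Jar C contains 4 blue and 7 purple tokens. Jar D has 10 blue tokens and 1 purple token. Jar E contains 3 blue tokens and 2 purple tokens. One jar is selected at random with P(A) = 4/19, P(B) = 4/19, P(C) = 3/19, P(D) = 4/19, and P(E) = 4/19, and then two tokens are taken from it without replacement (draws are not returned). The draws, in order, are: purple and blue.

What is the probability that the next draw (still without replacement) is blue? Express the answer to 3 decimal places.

Compute the likelihood of the observed sequence for each case: P(data | jar A) = (2/8)(6/7) = 0.21429; P(data | jar B) = (4/7)(3/6) = 0.28571; P(data | jar C) = (7/11)(4/10) = 0.25455; P(data | jar D) = (1/11)(10/10) = 0.090909; P(data | jar E) = (2/5)(3/4) = 0.3.
Weighting by the prior gives 4/19 · 0.21429 = 0.045113, 4/19 · 0.28571 = 0.06015, 3/19 · 0.25455 = 0.040191, 4/19 · 0.090909 = 0.019139, 4/19 · 0.3 = 0.063158; these sum to 0.22775.
Normalising, the posterior is P(jar A | data) = 0.19808, P(jar B | data) = 0.26411, P(jar C | data) = 0.17647, P(jar D | data) = 0.084034, P(jar E | data) = 0.27731.
Averaging over the posterior, P(blue next | data) = (5/6)(0.19808) + (2/5)(0.26411) + (1/3)(0.17647) + (1)(0.084034) + (2/3)(0.27731) = 0.59844.

0.598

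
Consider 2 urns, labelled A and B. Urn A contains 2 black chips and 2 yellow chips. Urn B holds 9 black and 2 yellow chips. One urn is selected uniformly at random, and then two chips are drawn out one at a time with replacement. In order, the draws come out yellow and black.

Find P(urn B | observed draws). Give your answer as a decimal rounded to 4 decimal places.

The likelihood of the observed sequence under each hypothesis: P(data | urn A) = (2/4)(2/4) = 1/4; P(data | urn B) = (2/11)(9/11) = 18/121.
The prior-weighted likelihoods are 1/2 · 1/4 = 1/8, 1/2 · 18/121 = 9/121; these sum to 193/968.
Therefore the posterior P(urn B | data) = (9/121) / (193/968) = 72/193.

0.3731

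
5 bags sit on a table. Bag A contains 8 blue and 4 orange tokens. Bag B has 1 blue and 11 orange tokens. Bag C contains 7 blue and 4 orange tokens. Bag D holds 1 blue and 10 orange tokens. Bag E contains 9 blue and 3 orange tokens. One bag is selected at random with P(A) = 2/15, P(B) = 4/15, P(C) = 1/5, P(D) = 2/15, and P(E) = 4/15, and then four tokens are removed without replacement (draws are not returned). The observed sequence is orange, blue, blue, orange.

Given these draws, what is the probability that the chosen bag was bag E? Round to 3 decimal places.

0.324

Compute the likelihood of the observed sequence for each case: P(data | bag A) = (4/12)(8/11)(7/10)(3/9) = 0.056566; P(data | bag B) = (11/12)(1/11)(0/10) = 0; P(data | bag C) = (4/11)(7/10)(6/9)(3/8) = 0.063636; P(data | bag D) = (10/11)(1/10)(0/9) = 0; P(data | bag E) = (3/12)(9/11)(8/10)(2/9) = 0.036364.
The prior-weighted likelihoods are 2/15 · 0.056566 = 0.0075421, 4/15 · 0 = 0, 1/5 · 0.063636 = 0.012727, 2/15 · 0 = 0, 4/15 · 0.036364 = 0.009697; these sum to 0.029966.
Therefore the posterior P(bag E | data) = (0.009697) / (0.029966) = 0.3236.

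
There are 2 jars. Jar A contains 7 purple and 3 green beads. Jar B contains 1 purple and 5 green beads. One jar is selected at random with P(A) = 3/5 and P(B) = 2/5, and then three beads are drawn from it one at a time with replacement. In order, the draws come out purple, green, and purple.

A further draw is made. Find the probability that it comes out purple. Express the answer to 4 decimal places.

0.6493

For each hypothesis, P(data | H) works out to: P(data | jar A) = (7/10)(3/10)(7/10) = 0.147; P(data | jar B) = (1/6)(5/6)(1/6) = 0.023148.
Weighting by the prior gives 3/5 · 0.147 = 0.0882, 2/5 · 0.023148 = 0.0092593; summing to 0.097459.
The posterior is then P(jar A | data) = 0.90499, P(jar B | data) = 0.095006.
The predictive probability is P(purple next | data) = (7/10)(0.90499) + (1/6)(0.095006) = 0.64933.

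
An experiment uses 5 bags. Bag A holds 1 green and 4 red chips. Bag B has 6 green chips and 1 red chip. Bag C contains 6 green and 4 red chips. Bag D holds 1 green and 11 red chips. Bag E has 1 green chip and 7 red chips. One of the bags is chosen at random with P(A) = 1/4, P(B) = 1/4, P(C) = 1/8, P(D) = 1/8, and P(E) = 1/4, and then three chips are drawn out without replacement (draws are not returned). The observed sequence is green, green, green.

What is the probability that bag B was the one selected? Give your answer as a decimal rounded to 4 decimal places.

Under each hypothesis, the probability of the observed sequence is: P(data | bag A) = (1/5)(0/4) = 0; P(data | bag B) = (6/7)(5/6)(4/5) = 4/7; P(data | bag C) = (6/10)(5/9)(4/8) = 1/6; P(data | bag D) = (1/12)(0/11) = 0; P(data | bag E) = (1/8)(0/7) = 0.
Multiplying each by its prior: 1/4 · 0 = 0, 1/4 · 4/7 = 1/7, 1/8 · 1/6 = 1/48, 1/8 · 0 = 0, 1/4 · 0 = 0; with total 55/336.
So P(bag B | data) = (1/7) / (55/336) = 48/55.

0.8727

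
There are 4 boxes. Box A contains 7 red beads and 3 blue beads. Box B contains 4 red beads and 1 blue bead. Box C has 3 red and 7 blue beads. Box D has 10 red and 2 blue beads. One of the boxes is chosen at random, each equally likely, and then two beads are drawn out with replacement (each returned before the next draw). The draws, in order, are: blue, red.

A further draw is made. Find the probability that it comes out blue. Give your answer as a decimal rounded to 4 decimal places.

Compute the likelihood of the observed sequence for each case: P(data | box A) = (3/10)(7/10) = 0.21; P(data | box B) = (1/5)(4/5) = 0.16; P(data | box C) = (7/10)(3/10) = 0.21; P(data | box D) = (2/12)(10/12) = 0.13889.
The prior-weighted likelihoods are 1/4 · 0.21 = 0.0525, 1/4 · 0.16 = 0.04, 1/4 · 0.21 = 0.0525, 1/4 · 0.13889 = 0.034722; these sum to 0.17972.
The posterior is then P(box A | data) = 0.29212, P(box B | data) = 0.22257, P(box C | data) = 0.29212, P(box D | data) = 0.1932.
The predictive probability is P(blue next | data) = (3/10)(0.29212) + (1/5)(0.22257) + (7/10)(0.29212) + (1/6)(0.1932) = 0.36883.

0.3688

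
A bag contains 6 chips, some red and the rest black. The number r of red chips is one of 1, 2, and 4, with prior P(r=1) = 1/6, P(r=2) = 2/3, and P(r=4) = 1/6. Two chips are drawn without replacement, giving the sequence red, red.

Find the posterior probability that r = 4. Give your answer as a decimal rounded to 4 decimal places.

The likelihood of the observed sequence under each hypothesis: P(data | r = 1) = (1/6)(0/5) = 0; P(data | r = 2) = (2/6)(1/5) = 1/15; P(data | r = 4) = (4/6)(3/5) = 2/5.
Weighting by the prior gives 1/6 · 0 = 0, 2/3 · 1/15 = 2/45, 1/6 · 2/5 = 1/15; summing to 1/9.
So P(r = 4 | data) = (1/15) / (1/9) = 3/5.

0.6000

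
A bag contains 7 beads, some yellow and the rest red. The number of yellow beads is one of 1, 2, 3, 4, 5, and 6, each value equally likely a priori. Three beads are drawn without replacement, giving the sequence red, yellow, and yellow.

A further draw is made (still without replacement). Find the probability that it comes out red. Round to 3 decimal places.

The likelihood of the observed sequence under each hypothesis: P(data | r = 1) = (6/7)(1/6)(0/5) = 0; P(data | r = 2) = (5/7)(2/6)(1/5) = 1/21; P(data | r = 3) = (4/7)(3/6)(2/5) = 4/35; P(data | r = 4) = (3/7)(4/6)(3/5) = 6/35; P(data | r = 5) = (2/7)(5/6)(4/5) = 4/21; P(data | r = 6) = (1/7)(6/6)(5/5) = 1/7.
Multiplying each by its prior: 1/6 · 0 = 0, 1/6 · 1/21 = 1/126, 1/6 · 4/35 = 2/105, 1/6 · 6/35 = 1/35, 1/6 · 4/21 = 2/63, 1/6 · 1/7 = 1/42; with total 1/9.
Dividing through by the total gives posterior P(r = 1 | data) = 0, P(r = 2 | data) = 1/14, P(r = 3 | data) = 6/35, P(r = 4 | data) = 9/35, P(r = 5 | data) = 2/7, P(r = 6 | data) = 3/14.
Averaging over the posterior, P(red next | data) = (1)(1/14) + (3/4)(6/35) + (1/2)(9/35) + (1/4)(2/7) + (0)(3/14) = 2/5.

0.400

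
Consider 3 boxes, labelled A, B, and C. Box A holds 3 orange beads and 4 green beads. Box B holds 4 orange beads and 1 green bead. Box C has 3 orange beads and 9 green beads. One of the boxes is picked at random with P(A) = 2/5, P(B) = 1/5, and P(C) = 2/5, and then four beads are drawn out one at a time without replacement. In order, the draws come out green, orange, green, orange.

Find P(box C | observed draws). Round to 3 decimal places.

0.298

The likelihood of the observed sequence under each hypothesis: P(data | box A) = (4/7)(3/6)(3/5)(2/4) = 0.085714; P(data | box B) = (1/5)(4/4)(0/3) = 0; P(data | box C) = (9/12)(3/11)(8/10)(2/9) = 0.036364.
Weighting by the prior gives 2/5 · 0.085714 = 0.034286, 1/5 · 0 = 0, 2/5 · 0.036364 = 0.014545; with total 0.048831.
So P(box C | data) = (0.014545) / (0.048831) = 0.29787.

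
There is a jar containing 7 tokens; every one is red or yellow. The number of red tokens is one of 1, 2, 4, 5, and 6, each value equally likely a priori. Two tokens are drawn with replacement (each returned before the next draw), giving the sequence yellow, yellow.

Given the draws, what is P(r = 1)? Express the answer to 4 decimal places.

0.4800

Compute the likelihood of the observed sequence for each case: P(data | r = 1) = (6/7)(6/7) = 36/49; P(data | r = 2) = (5/7)(5/7) = 25/49; P(data | r = 4) = (3/7)(3/7) = 9/49; P(data | r = 5) = (2/7)(2/7) = 4/49; P(data | r = 6) = (1/7)(1/7) = 1/49.
Multiplying each by its prior: 1/5 · 36/49 = 36/245, 1/5 · 25/49 = 5/49, 1/5 · 9/49 = 9/245, 1/5 · 4/49 = 4/245, 1/5 · 1/49 = 1/245; these sum to 15/49.
By Bayes' rule, P(r = 1 | data) = (36/245) / (15/49) = 12/25.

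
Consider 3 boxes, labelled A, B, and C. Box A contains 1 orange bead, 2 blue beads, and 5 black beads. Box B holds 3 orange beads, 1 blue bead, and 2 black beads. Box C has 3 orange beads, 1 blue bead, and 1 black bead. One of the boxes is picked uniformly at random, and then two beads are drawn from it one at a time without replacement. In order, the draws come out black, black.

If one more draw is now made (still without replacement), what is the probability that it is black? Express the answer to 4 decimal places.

Under each hypothesis, the probability of the observed sequence is: P(data | box A) = (5/8)(4/7) = 5/14; P(data | box B) = (2/6)(1/5) = 1/15; P(data | box C) = (1/5)(0/4) = 0.
The prior-weighted likelihoods are 1/3 · 5/14 = 5/42, 1/3 · 1/15 = 1/45, 1/3 · 0 = 0; summing to 89/630.
The posterior is then P(box A | data) = 75/89, P(box B | data) = 14/89, P(box C | data) = 0.
So P(black next | data) = Σ P(black next | H) P(H | data) = (1/2)(75/89) + (0)(14/89) = 75/178.

0.4213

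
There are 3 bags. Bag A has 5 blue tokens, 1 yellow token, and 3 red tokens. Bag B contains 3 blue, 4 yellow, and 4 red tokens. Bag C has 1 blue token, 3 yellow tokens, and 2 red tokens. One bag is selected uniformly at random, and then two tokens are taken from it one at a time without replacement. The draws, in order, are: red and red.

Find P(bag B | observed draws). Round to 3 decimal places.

0.421

Compute the likelihood of the observed sequence for each case: P(data | bag A) = (3/9)(2/8) = 1/12; P(data | bag B) = (4/11)(3/10) = 6/55; P(data | bag C) = (2/6)(1/5) = 1/15.
Multiplying each by its prior: 1/3 · 1/12 = 1/36, 1/3 · 6/55 = 2/55, 1/3 · 1/15 = 1/45; these sum to 19/220.
Hence P(bag B | data) = (2/55) / (19/220) = 8/19.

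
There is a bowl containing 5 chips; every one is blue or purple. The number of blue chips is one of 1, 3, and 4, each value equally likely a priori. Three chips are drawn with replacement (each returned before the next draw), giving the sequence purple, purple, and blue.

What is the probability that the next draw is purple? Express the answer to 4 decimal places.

0.5750

For each hypothesis, P(data | H) works out to: P(data | r = 1) = (4/5)(4/5)(1/5) = 16/125; P(data | r = 3) = (2/5)(2/5)(3/5) = 12/125; P(data | r = 4) = (1/5)(1/5)(4/5) = 4/125.
Weighting by the prior gives 1/3 · 16/125 = 16/375, 1/3 · 12/125 = 4/125, 1/3 · 4/125 = 4/375; summing to 32/375.
Dividing through by the total gives posterior P(r = 1 | data) = 1/2, P(r = 3 | data) = 3/8, P(r = 4 | data) = 1/8.
The predictive probability is P(purple next | data) = (4/5)(1/2) + (2/5)(3/8) + (1/5)(1/8) = 23/40.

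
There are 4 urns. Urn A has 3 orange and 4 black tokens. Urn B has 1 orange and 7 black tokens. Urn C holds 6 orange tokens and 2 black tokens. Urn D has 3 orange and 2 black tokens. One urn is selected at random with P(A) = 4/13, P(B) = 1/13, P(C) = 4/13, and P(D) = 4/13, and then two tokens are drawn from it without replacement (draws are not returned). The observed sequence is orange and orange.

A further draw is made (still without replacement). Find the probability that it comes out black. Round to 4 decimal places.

0.5036

Compute the likelihood of the observed sequence for each case: P(data | urn A) = (3/7)(2/6) = 1/7; P(data | urn B) = (1/8)(0/7) = 0; P(data | urn C) = (6/8)(5/7) = 15/28; P(data | urn D) = (3/5)(2/4) = 3/10.
The prior-weighted likelihoods are 4/13 · 1/7 = 4/91, 1/13 · 0 = 0, 4/13 · 15/28 = 15/91, 4/13 · 3/10 = 6/65; summing to 137/455.
Dividing through by the total gives posterior P(urn A | data) = 20/137, P(urn B | data) = 0, P(urn C | data) = 75/137, P(urn D | data) = 42/137.
The predictive probability is P(black next | data) = (4/5)(20/137) + (1/3)(75/137) + (2/3)(42/137) = 69/137.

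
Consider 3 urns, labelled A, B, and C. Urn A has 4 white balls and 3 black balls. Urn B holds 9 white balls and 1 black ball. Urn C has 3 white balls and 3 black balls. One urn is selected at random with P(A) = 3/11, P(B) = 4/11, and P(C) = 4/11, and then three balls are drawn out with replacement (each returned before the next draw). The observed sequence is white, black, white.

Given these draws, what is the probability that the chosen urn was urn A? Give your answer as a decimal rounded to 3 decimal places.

0.338

Under each hypothesis, the probability of the observed sequence is: P(data | urn A) = (4/7)(3/7)(4/7) = 0.13994; P(data | urn B) = (9/10)(1/10)(9/10) = 0.081; P(data | urn C) = (3/6)(3/6)(3/6) = 0.125.
Multiplying each by its prior: 3/11 · 0.13994 = 0.038166, 4/11 · 0.081 = 0.029455, 4/11 · 0.125 = 0.045455; with total 0.11308.
Therefore the posterior P(urn A | data) = (0.038166) / (0.11308) = 0.33753.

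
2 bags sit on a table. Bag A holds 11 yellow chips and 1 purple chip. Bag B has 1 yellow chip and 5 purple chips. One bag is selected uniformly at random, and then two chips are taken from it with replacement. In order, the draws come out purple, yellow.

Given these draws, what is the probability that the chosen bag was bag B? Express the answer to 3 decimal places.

Under each hypothesis, the probability of the observed sequence is: P(data | bag A) = (1/12)(11/12) = 11/144; P(data | bag B) = (5/6)(1/6) = 5/36.
Weighting by the prior gives 1/2 · 11/144 = 11/288, 1/2 · 5/36 = 5/72; with total 31/288.
Therefore the posterior P(bag B | data) = (5/72) / (31/288) = 20/31.

0.645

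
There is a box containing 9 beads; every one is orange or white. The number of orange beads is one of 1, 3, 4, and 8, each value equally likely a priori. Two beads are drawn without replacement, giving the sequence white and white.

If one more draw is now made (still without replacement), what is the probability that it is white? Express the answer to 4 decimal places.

For each hypothesis, P(data | H) works out to: P(data | r = 1) = (8/9)(7/8) = 7/9; P(data | r = 3) = (6/9)(5/8) = 5/12; P(data | r = 4) = (5/9)(4/8) = 5/18; P(data | r = 8) = (1/9)(0/8) = 0.
Weighting by the prior gives 1/4 · 7/9 = 7/36, 1/4 · 5/12 = 5/48, 1/4 · 5/18 = 5/72, 1/4 · 0 = 0; with total 53/144.
The posterior is then P(r = 1 | data) = 28/53, P(r = 3 | data) = 15/53, P(r = 4 | data) = 10/53, P(r = 8 | data) = 0.
Averaging over the posterior, P(white next | data) = (6/7)(28/53) + (4/7)(15/53) + (3/7)(10/53) = 258/371.

0.6954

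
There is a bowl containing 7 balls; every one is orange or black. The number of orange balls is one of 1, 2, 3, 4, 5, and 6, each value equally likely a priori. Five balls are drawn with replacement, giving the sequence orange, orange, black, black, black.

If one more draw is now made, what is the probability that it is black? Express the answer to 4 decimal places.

0.5708

Compute the likelihood of the observed sequence for each case: P(data | r = 1) = (1/7)(1/7)(6/7)(6/7)(6/7) = 0.012852; P(data | r = 2) = (2/7)(2/7)(5/7)(5/7)(5/7) = 0.02975; P(data | r = 3) = (3/7)(3/7)(4/7)(4/7)(4/7) = 0.034271; P(data | r = 4) = (4/7)(4/7)(3/7)(3/7)(3/7) = 0.025704; P(data | r = 5) = (5/7)(5/7)(2/7)(2/7)(2/7) = 0.0119; P(data | r = 6) = (6/7)(6/7)(1/7)(1/7)(1/7) = 0.002142.
Multiplying each by its prior: 1/6 · 0.012852 = 0.002142, 1/6 · 0.02975 = 0.0049583, 1/6 · 0.034271 = 0.0057119, 1/6 · 0.025704 = 0.0042839, 1/6 · 0.0119 = 0.0019833, 1/6 · 0.002142 = 0.00035699; with total 0.019436.
Dividing through by the total gives posterior P(r = 1 | data) = 0.1102, P(r = 2 | data) = 0.2551, P(r = 3 | data) = 0.29388, P(r = 4 | data) = 0.22041, P(r = 5 | data) = 0.10204, P(r = 6 | data) = 0.018367.
Averaging over the posterior, P(black next | data) = (6/7)(0.1102) + (5/7)(0.2551) + (4/7)(0.29388) + (3/7)(0.22041) + (2/7)(0.10204) + (1/7)(0.018367) = 0.57085.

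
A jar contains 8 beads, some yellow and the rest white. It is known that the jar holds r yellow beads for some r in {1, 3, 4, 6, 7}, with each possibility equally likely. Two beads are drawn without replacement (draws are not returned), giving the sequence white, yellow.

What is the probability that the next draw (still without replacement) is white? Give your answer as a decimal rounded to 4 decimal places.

0.4737

Compute the likelihood of the observed sequence for each case: P(data | r = 1) = (7/8)(1/7) = 1/8; P(data | r = 3) = (5/8)(3/7) = 15/56; P(data | r = 4) = (4/8)(4/7) = 2/7; P(data | r = 6) = (2/8)(6/7) = 3/14; P(data | r = 7) = (1/8)(7/7) = 1/8.
Multiplying each by its prior: 1/5 · 1/8 = 1/40, 1/5 · 15/56 = 3/56, 1/5 · 2/7 = 2/35, 1/5 · 3/14 = 3/70, 1/5 · 1/8 = 1/40; these sum to 57/280.
Normalising, the posterior is P(r = 1 | data) = 7/57, P(r = 3 | data) = 5/19, P(r = 4 | data) = 16/57, P(r = 6 | data) = 4/19, P(r = 7 | data) = 7/57.
Averaging over the posterior, P(white next | data) = (1)(7/57) + (2/3)(5/19) + (1/2)(16/57) + (1/6)(4/19) + (0)(7/57) = 9/19.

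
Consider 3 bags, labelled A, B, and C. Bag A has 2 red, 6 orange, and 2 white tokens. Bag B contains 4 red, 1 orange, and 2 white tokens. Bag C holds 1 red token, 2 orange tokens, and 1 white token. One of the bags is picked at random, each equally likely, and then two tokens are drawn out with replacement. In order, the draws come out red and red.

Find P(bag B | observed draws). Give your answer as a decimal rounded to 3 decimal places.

0.761

For each hypothesis, P(data | H) works out to: P(data | bag A) = (2/10)(2/10) = 0.04; P(data | bag B) = (4/7)(4/7) = 0.32653; P(data | bag C) = (1/4)(1/4) = 0.0625.
Weighting by the prior gives 1/3 · 0.04 = 0.013333, 1/3 · 0.32653 = 0.10884, 1/3 · 0.0625 = 0.020833; summing to 0.14301.
Therefore the posterior P(bag B | data) = (0.10884) / (0.14301) = 0.76109.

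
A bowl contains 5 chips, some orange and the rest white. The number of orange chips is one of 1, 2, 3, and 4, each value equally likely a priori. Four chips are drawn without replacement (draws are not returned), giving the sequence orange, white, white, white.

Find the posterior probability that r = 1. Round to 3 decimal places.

Under each hypothesis, the probability of the observed sequence is: P(data | r = 1) = (1/5)(4/4)(3/3)(2/2) = 1/5; P(data | r = 2) = (2/5)(3/4)(2/3)(1/2) = 1/10; P(data | r = 3) = (3/5)(2/4)(1/3)(0/2) = 0; P(data | r = 4) = (4/5)(1/4)(0/3) = 0.
Weighting by the prior gives 1/4 · 1/5 = 1/20, 1/4 · 1/10 = 1/40, 1/4 · 0 = 0, 1/4 · 0 = 0; summing to 3/40.
So P(r = 1 | data) = (1/20) / (3/40) = 2/3.

0.667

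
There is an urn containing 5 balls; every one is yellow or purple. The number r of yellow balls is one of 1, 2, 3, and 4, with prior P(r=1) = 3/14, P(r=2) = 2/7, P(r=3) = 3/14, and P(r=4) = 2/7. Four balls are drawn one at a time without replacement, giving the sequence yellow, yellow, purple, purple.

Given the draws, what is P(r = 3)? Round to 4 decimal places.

The likelihood of the observed sequence under each hypothesis: P(data | r = 1) = (1/5)(0/4) = 0; P(data | r = 2) = (2/5)(1/4)(3/3)(2/2) = 1/10; P(data | r = 3) = (3/5)(2/4)(2/3)(1/2) = 1/10; P(data | r = 4) = (4/5)(3/4)(1/3)(0/2) = 0.
Weighting by the prior gives 3/14 · 0 = 0, 2/7 · 1/10 = 1/35, 3/14 · 1/10 = 3/140, 2/7 · 0 = 0; these sum to 1/20.
Therefore the posterior P(r = 3 | data) = (3/140) / (1/20) = 3/7.

0.4286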